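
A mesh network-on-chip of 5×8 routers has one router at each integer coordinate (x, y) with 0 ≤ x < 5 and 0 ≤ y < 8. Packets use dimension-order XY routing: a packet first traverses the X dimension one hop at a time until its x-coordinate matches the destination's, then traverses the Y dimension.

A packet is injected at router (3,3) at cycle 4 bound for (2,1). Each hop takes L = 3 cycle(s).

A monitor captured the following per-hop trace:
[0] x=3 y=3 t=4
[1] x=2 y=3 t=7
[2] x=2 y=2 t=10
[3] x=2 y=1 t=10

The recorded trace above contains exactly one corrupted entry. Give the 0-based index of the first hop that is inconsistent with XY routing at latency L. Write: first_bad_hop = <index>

hop 1: step (-1,+0), +3 cyc — ok
hop 2: step (+0,-1), +3 cyc — ok
hop 3: step (+0,-1), +0 cyc — BAD: Δcyc=0≠L

first_bad_hop = 3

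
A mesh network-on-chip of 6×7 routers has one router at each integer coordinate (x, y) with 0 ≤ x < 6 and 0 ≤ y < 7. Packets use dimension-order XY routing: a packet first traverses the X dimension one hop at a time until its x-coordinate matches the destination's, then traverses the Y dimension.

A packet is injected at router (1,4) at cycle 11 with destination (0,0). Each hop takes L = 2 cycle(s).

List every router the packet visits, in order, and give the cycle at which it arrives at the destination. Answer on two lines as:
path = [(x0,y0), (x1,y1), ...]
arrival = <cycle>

path = [(1,4), (0,4), (0,3), (0,2), (0,1), (0,0)]
arrival = 21

  0. router=(1,4) cycle=11 (inject)
  1. router=(0,4) cycle=13 dir=W
  2. router=(0,3) cycle=15 dir=S
  3. router=(0,2) cycle=17 dir=S
  4. router=(0,1) cycle=19 dir=S
  5. router=(0,0) cycle=21 dir=S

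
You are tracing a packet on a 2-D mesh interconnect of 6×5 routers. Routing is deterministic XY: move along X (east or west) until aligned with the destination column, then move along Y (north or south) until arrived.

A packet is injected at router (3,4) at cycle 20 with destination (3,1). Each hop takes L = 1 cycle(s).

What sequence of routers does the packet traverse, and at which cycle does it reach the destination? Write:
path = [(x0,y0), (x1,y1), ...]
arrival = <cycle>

path = [(3,4), (3,3), (3,2), (3,1)]
arrival = 23

hop 0: (3,4) @ cyc 20
hop 1: (3,3) @ cyc 21  [S]
hop 2: (3,2) @ cyc 22  [S]
hop 3: (3,1) @ cyc 23  [S]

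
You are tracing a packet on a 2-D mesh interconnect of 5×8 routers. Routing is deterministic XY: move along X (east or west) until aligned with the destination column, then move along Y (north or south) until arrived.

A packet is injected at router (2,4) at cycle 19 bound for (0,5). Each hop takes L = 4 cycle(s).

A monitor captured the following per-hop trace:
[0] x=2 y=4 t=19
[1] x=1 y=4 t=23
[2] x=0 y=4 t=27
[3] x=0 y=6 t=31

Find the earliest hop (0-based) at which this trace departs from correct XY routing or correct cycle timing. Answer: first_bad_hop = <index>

  1: Δx=-1 Δy=+0 Δt=4 [ok]
  2: Δx=-1 Δy=+0 Δt=4 [ok]
  3: Δx=+0 Δy=+2 Δt=4 [BAD: non-unit step]

first_bad_hop = 3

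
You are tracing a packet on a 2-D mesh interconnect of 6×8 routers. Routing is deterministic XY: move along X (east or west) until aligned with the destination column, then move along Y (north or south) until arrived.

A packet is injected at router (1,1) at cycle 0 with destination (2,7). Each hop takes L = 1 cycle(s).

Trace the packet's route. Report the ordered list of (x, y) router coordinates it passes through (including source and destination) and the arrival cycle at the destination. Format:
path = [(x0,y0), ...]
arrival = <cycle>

hop 0: (1,1) @ cyc 0
hop 1: (2,1) @ cyc 1  [E]
hop 2: (2,2) @ cyc 2  [N]
hop 3: (2,3) @ cyc 3  [N]
hop 4: (2,4) @ cyc 4  [N]
hop 5: (2,5) @ cyc 5  [N]
hop 6: (2,6) @ cyc 6  [N]
hop 7: (2,7) @ cyc 7  [N]

path = [(1,1), (2,1), (2,2), (2,3), (2,4), (2,5), (2,6), (2,7)]
arrival = 7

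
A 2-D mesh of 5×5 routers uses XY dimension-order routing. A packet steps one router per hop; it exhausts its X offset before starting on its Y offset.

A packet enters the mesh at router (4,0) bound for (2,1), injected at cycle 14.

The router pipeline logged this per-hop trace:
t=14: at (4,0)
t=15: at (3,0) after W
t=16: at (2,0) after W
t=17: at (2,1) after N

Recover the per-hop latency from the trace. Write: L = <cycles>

L = 1

cyc[1] − cyc[0] = 15 − 14 = 1.
One hop costs L cycles, so L = 1.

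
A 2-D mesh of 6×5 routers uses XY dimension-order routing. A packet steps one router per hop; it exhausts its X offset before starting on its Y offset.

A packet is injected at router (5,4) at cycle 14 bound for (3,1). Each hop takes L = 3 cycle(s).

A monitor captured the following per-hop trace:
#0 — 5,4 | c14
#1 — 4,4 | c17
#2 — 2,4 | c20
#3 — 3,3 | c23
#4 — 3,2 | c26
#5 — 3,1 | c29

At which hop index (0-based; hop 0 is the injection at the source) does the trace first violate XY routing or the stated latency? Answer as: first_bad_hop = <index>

check 1→ d=(-1,0) cyc+3: ok
check 2→ d=(-2,0) cyc+3: BAD: non-unit step

first_bad_hop = 2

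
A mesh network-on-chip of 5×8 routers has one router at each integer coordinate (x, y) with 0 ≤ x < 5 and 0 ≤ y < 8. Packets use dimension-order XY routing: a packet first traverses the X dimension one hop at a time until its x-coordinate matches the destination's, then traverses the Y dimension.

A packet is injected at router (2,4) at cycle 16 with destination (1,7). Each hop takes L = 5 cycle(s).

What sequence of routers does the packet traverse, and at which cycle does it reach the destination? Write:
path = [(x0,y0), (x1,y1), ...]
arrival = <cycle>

hop 0: (2,4) @ cyc 16
hop 1: (1,4) @ cyc 21  [W]
hop 2: (1,5) @ cyc 26  [N]
hop 3: (1,6) @ cyc 31  [N]
hop 4: (1,7) @ cyc 36  [N]

path = [(2,4), (1,4), (1,5), (1,6), (1,7)]
arrival = 36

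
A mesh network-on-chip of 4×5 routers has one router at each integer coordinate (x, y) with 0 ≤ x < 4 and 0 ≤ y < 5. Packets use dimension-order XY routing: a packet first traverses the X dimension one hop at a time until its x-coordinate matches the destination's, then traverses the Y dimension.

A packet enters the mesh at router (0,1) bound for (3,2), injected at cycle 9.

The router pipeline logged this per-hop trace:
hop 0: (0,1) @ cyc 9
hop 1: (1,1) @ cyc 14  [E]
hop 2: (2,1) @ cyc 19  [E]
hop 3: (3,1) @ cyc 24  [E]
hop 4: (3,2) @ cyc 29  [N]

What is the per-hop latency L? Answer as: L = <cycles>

Between hops 0 and 1 the cycle counter advances 14 − 9 = 5.
That increment is L by definition: L = 5.

L = 5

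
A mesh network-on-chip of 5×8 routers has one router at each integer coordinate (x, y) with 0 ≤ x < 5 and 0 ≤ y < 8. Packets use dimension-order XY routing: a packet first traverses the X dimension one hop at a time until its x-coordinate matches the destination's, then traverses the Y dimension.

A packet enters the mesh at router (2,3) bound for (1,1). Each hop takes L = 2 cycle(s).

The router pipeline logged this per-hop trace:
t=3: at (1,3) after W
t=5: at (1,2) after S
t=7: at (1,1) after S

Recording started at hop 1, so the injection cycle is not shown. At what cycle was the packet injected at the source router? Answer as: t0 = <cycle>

t0 = 1

At hop 1 the cycle is 3; in general cyc_k = t0 + kL.
t0 = cyc[1] − L = 3 − 2 = 1.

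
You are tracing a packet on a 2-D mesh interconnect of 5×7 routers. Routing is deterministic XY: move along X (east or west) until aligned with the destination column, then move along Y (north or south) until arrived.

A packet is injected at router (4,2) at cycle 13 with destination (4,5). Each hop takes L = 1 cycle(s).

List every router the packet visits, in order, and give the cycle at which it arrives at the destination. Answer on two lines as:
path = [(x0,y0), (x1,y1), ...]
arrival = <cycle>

src (4,2)  cyc=13
N→(4,3)  cyc=14
N→(4,4)  cyc=15
N→(4,5)  cyc=16

path = [(4,2), (4,3), (4,4), (4,5)]
arrival = 16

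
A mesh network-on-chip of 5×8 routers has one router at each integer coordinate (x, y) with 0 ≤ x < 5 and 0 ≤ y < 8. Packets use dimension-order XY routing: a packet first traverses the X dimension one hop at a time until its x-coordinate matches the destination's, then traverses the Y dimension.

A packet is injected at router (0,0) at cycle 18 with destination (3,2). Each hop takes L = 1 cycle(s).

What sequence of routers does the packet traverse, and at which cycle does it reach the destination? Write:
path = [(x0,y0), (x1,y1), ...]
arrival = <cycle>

path = [(0,0), (1,0), (2,0), (3,0), (3,1), (3,2)]
arrival = 23

[0] x=0 y=0 t=18
[1] x=1 y=0 t=19 →E
[2] x=2 y=0 t=20 →E
[3] x=3 y=0 t=21 →E
[4] x=3 y=1 t=22 →N
[5] x=3 y=2 t=23 →N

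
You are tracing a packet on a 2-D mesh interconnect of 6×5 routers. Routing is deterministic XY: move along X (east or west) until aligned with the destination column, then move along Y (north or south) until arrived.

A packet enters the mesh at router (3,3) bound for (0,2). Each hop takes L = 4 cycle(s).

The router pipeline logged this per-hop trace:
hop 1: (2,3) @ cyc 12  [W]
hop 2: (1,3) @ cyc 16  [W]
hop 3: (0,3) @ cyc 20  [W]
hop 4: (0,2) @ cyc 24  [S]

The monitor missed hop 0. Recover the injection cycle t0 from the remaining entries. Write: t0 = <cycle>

t0 = 8

cyc[1] = 12 and cyc[k] = t0 + k·L for every k.
t0 = cyc[1] − L = 12 − 4 = 8.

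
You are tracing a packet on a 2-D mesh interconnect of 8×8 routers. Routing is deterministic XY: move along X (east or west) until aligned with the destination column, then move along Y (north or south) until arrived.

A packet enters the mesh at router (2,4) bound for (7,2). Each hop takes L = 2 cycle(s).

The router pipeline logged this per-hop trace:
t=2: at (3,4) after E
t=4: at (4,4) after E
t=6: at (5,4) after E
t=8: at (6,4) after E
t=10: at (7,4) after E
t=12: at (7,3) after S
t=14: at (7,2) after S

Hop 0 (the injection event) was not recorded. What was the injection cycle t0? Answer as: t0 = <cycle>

t0 = 0

The first recorded entry is hop 1 at cycle 2.
t0 = cyc[1] − L = 2 − 2 = 0.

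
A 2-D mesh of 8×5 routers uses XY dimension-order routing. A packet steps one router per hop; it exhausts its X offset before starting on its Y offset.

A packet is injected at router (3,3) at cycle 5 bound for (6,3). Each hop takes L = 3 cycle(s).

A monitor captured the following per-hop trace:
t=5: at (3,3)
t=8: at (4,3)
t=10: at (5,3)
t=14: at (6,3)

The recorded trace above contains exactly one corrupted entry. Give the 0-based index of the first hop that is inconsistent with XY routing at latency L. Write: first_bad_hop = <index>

check 1→ d=(1,0) cyc+3: ok
check 2→ d=(1,0) cyc+2: BAD: Δcyc=2≠L

first_bad_hop = 2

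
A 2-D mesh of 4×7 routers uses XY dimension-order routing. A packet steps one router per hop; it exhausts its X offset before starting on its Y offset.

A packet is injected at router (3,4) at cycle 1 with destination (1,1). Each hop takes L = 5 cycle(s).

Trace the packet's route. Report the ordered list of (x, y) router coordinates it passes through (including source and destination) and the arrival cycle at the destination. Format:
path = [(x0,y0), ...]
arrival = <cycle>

src (3,4)  cyc=1
W→(2,4)  cyc=6
W→(1,4)  cyc=11
S→(1,3)  cyc=16
S→(1,2)  cyc=21
S→(1,1)  cyc=26

path = [(3,4), (2,4), (1,4), (1,3), (1,2), (1,1)]
arrival = 26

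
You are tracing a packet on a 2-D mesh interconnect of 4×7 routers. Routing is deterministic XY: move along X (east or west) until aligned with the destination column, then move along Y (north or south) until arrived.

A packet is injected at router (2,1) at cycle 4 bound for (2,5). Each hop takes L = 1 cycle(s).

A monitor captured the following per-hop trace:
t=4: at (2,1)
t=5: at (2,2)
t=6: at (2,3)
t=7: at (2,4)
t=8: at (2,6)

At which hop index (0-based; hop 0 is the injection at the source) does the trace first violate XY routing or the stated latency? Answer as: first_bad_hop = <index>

first_bad_hop = 4

  1: Δx=+0 Δy=+1 Δt=1 [ok]
  2: Δx=+0 Δy=+1 Δt=1 [ok]
  3: Δx=+0 Δy=+1 Δt=1 [ok]
  4: Δx=+0 Δy=+2 Δt=1 [BAD: non-unit step]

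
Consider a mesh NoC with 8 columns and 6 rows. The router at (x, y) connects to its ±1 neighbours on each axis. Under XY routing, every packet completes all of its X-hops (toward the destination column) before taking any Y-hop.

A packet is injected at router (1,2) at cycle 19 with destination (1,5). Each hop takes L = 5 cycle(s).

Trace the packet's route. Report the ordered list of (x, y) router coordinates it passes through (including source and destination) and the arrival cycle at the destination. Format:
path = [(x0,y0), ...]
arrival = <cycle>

src (1,2)  cyc=19
N→(1,3)  cyc=24
N→(1,4)  cyc=29
N→(1,5)  cyc=34

path = [(1,2), (1,3), (1,4), (1,5)]
arrival = 34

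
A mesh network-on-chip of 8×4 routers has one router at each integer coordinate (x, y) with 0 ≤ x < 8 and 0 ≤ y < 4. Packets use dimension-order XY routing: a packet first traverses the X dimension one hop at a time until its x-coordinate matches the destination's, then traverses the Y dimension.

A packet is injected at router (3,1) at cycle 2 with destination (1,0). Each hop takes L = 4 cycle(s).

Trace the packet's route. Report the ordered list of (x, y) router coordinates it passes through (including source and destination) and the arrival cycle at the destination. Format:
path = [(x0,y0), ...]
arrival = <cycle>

[0] x=3 y=1 t=2
[1] x=2 y=1 t=6 →W
[2] x=1 y=1 t=10 →W
[3] x=1 y=0 t=14 →S

path = [(3,1), (2,1), (1,1), (1,0)]
arrival = 14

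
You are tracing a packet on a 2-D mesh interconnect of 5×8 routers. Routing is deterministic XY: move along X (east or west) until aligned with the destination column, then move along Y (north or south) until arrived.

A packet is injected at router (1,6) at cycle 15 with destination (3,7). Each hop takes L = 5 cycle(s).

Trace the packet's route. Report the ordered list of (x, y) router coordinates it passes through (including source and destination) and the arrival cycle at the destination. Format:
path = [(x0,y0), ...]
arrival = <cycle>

[0] x=1 y=6 t=15
[1] x=2 y=6 t=20 →E
[2] x=3 y=6 t=25 →E
[3] x=3 y=7 t=30 →N

path = [(1,6), (2,6), (3,6), (3,7)]
arrival = 30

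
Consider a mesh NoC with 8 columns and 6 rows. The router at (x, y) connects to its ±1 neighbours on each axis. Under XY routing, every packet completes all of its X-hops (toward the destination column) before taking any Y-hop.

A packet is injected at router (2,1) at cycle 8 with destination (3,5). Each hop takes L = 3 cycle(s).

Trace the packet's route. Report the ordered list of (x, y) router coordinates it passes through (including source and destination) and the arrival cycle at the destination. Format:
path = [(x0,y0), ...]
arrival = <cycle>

[0] x=2 y=1 t=8
[1] x=3 y=1 t=11 →E
[2] x=3 y=2 t=14 →N
[3] x=3 y=3 t=17 →N
[4] x=3 y=4 t=20 →N
[5] x=3 y=5 t=23 →N

path = [(2,1), (3,1), (3,2), (3,3), (3,4), (3,5)]
arrival = 23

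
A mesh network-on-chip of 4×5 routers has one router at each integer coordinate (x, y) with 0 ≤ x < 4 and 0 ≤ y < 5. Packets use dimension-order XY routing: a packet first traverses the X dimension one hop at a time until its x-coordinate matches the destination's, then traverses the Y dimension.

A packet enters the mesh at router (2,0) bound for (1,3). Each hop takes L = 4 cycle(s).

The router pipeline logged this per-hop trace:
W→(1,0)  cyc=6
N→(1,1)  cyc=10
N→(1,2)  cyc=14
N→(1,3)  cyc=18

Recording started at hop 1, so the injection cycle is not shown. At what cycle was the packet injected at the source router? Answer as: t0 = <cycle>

The first recorded entry is hop 1 at cycle 6.
So t0 = 6 − 1·4 = 2.

t0 = 2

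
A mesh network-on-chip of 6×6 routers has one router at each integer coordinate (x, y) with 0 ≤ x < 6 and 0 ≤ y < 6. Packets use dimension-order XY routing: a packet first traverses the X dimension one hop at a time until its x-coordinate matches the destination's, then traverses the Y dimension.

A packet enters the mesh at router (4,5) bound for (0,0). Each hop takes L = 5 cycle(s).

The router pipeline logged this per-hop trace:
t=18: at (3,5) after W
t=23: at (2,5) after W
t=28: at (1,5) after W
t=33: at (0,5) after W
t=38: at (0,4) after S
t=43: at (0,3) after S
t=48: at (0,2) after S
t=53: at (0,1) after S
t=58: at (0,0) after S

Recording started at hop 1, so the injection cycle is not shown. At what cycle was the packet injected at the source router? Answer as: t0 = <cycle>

At hop 1 the cycle is 18; in general cyc_k = t0 + kL.
So t0 = 18 − 1·5 = 13.

t0 = 13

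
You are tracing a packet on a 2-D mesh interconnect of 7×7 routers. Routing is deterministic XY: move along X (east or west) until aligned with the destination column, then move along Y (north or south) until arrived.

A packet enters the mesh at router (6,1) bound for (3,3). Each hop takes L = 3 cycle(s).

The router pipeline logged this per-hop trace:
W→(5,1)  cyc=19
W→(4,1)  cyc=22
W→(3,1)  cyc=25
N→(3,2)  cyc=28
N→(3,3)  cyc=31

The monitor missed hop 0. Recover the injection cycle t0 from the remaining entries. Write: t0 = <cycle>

t0 = 16

Hop 1 reached at cycle 19; hop k is at t0 + k·L.
t0 = cyc[1] − L = 19 − 3 = 16.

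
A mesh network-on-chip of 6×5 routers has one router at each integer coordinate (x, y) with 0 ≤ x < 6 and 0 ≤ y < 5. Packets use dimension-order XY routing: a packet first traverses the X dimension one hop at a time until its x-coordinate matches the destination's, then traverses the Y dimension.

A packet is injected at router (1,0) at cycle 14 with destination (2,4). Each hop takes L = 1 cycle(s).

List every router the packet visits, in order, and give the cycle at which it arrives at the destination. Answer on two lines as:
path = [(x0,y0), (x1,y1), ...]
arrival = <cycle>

src (1,0)  cyc=14
E→(2,0)  cyc=15
N→(2,1)  cyc=16
N→(2,2)  cyc=17
N→(2,3)  cyc=18
N→(2,4)  cyc=19

path = [(1,0), (2,0), (2,1), (2,2), (2,3), (2,4)]
arrival = 19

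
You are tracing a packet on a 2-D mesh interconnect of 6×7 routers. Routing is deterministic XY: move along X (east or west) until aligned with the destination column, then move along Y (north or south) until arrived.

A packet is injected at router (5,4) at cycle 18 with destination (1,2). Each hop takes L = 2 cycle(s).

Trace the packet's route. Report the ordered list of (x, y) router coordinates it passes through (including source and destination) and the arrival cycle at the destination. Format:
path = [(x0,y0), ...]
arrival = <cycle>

path = [(5,4), (4,4), (3,4), (2,4), (1,4), (1,3), (1,2)]
arrival = 30

src (5,4)  cyc=18
W→(4,4)  cyc=20
W→(3,4)  cyc=22
W→(2,4)  cyc=24
W→(1,4)  cyc=26
S→(1,3)  cyc=28
S→(1,2)  cyc=30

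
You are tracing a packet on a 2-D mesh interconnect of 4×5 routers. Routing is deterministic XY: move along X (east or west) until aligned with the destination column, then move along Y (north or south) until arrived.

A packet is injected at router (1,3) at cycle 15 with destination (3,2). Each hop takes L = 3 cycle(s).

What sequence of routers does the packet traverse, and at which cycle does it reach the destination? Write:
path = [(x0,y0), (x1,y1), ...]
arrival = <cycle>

path = [(1,3), (2,3), (3,3), (3,2)]
arrival = 24

t=15: at (1,3)
t=18: at (2,3) after E
t=21: at (3,3) after E
t=24: at (3,2) after S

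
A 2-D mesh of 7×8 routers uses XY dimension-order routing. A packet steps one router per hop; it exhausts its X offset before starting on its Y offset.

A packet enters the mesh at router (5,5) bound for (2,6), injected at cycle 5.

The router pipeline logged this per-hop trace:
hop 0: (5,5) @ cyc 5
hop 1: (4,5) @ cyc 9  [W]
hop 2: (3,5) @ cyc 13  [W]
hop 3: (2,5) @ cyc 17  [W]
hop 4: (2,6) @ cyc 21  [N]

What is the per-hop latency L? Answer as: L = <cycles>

L = 4

Δcyc across hop 0→1: 9 − 5 = 4.
Per-hop latency L = Δcyc = 4.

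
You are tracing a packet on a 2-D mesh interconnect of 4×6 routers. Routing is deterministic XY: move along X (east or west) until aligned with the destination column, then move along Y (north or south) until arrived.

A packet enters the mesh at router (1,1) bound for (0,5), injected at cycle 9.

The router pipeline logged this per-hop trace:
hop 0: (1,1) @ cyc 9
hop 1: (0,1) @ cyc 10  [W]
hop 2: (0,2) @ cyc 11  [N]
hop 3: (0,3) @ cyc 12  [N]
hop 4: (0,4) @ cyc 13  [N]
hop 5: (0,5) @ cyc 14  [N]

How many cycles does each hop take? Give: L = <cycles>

Δcyc across hop 0→1: 10 − 9 = 1.
Per-hop latency L = Δcyc = 1.

L = 1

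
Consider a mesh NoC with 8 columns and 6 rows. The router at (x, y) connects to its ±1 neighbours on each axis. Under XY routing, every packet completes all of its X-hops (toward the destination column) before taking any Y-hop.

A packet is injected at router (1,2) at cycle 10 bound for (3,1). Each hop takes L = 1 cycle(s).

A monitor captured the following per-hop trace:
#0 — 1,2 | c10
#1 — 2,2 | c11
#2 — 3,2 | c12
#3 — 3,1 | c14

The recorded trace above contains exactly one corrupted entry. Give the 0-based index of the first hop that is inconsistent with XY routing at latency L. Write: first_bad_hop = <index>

first_bad_hop = 3

  1: Δx=+1 Δy=+0 Δt=1 [ok]
  2: Δx=+1 Δy=+0 Δt=1 [ok]
  3: Δx=+0 Δy=-1 Δt=2 [BAD: Δcyc=2≠L]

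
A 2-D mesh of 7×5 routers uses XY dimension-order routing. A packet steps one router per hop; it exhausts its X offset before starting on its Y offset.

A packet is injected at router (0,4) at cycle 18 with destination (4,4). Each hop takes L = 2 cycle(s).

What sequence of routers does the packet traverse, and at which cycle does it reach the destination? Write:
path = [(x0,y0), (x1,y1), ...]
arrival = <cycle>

src (0,4)  cyc=18
E→(1,4)  cyc=20
E→(2,4)  cyc=22
E→(3,4)  cyc=24
E→(4,4)  cyc=26

path = [(0,4), (1,4), (2,4), (3,4), (4,4)]
arrival = 26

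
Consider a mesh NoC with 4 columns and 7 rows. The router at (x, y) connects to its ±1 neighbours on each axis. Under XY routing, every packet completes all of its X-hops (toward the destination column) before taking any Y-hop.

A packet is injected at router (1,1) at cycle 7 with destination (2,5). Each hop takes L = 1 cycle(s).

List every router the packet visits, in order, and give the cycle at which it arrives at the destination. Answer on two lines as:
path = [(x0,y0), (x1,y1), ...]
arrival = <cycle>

#0 — 1,1 | c7
#1 — 2,1 | c8 | E
#2 — 2,2 | c9 | N
#3 — 2,3 | c10 | N
#4 — 2,4 | c11 | N
#5 — 2,5 | c12 | N

path = [(1,1), (2,1), (2,2), (2,3), (2,4), (2,5)]
arrival = 12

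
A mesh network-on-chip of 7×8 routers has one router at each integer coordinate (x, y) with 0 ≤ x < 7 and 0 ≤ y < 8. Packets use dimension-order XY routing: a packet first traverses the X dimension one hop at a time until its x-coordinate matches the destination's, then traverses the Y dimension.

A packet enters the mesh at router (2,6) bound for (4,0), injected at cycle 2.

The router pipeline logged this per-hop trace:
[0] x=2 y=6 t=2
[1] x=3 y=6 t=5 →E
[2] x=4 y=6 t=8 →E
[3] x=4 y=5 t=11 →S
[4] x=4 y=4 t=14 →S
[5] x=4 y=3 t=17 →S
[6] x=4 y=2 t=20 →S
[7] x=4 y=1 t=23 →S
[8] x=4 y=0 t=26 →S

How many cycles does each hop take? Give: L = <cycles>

Between hops 0 and 1 the cycle counter advances 5 − 2 = 3.
Per-hop latency L = Δcyc = 3.

L = 3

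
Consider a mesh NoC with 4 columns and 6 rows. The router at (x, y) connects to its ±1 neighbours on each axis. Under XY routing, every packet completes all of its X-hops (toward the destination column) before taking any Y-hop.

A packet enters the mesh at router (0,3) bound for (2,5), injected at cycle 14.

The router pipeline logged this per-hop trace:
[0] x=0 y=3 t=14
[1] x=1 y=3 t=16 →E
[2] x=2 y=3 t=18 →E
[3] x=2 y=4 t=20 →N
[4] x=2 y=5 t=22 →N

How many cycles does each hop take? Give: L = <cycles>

L = 2

From hop 0 (14) to hop 1 (16): +2 cycles.
That increment is L by definition: L = 2.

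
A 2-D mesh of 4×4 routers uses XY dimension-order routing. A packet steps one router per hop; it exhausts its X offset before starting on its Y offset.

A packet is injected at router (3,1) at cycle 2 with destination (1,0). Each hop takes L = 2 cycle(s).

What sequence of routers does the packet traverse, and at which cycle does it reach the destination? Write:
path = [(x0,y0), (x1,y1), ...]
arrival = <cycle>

path = [(3,1), (2,1), (1,1), (1,0)]
arrival = 8

src (3,1)  cyc=2
W→(2,1)  cyc=4
W→(1,1)  cyc=6
S→(1,0)  cyc=8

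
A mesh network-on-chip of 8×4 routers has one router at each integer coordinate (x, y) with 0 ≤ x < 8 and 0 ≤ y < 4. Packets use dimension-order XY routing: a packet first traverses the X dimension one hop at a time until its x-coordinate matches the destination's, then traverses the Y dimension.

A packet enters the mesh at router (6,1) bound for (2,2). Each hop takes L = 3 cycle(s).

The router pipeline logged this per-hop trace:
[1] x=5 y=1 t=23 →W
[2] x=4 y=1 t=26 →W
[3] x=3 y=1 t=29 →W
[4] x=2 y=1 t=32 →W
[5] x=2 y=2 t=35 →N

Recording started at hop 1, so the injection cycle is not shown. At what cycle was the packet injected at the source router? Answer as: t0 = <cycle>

Hop 1 reached at cycle 23; hop k is at t0 + k·L.
So t0 = 23 − 1·3 = 20.

t0 = 20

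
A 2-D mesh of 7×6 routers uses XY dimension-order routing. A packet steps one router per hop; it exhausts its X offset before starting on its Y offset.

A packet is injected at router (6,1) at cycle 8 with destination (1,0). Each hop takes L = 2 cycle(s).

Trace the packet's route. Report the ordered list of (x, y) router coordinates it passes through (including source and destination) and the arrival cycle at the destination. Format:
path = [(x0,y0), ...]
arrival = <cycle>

path = [(6,1), (5,1), (4,1), (3,1), (2,1), (1,1), (1,0)]
arrival = 20

src (6,1)  cyc=8
W→(5,1)  cyc=10
W→(4,1)  cyc=12
W→(3,1)  cyc=14
W→(2,1)  cyc=16
W→(1,1)  cyc=18
S→(1,0)  cyc=20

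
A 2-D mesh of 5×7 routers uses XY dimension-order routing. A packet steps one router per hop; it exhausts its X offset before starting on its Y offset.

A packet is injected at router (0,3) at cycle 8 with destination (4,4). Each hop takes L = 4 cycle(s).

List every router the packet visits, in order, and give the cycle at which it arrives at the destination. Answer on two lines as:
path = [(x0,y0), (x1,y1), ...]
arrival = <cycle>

#0 — 0,3 | c8
#1 — 1,3 | c12 | E
#2 — 2,3 | c16 | E
#3 — 3,3 | c20 | E
#4 — 4,3 | c24 | E
#5 — 4,4 | c28 | N

path = [(0,3), (1,3), (2,3), (3,3), (4,3), (4,4)]
arrival = 28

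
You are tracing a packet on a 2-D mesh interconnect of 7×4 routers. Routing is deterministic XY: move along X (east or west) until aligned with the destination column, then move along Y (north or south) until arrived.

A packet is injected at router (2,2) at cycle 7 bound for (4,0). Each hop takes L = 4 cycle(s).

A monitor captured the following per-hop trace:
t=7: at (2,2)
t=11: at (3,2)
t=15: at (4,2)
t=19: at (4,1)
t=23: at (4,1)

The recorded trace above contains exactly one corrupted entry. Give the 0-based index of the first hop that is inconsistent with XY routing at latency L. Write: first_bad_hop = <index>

first_bad_hop = 4

[1] (+1,+0) / 4c ⇒ ok
[2] (+1,+0) / 4c ⇒ ok
[3] (+0,-1) / 4c ⇒ ok
[4] (+0,+0) / 4c ⇒ BAD: non-unit step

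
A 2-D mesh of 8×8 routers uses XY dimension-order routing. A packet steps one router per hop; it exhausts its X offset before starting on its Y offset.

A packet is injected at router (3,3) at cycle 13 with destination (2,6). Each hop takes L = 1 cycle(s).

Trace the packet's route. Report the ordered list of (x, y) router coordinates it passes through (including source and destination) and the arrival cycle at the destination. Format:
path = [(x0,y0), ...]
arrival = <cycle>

t=13: at (3,3)
t=14: at (2,3) after W
t=15: at (2,4) after N
t=16: at (2,5) after N
t=17: at (2,6) after N

path = [(3,3), (2,3), (2,4), (2,5), (2,6)]
arrival = 17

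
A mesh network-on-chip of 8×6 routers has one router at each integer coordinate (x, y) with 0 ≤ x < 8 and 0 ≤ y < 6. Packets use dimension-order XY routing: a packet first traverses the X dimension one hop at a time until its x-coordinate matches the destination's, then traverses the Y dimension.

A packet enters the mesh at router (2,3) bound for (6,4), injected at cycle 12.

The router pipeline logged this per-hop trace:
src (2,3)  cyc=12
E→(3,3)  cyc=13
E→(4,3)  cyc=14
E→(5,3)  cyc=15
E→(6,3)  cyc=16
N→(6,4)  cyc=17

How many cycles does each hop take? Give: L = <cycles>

L = 1

Δcyc across hop 0→1: 13 − 12 = 1.
That increment is L by definition: L = 1.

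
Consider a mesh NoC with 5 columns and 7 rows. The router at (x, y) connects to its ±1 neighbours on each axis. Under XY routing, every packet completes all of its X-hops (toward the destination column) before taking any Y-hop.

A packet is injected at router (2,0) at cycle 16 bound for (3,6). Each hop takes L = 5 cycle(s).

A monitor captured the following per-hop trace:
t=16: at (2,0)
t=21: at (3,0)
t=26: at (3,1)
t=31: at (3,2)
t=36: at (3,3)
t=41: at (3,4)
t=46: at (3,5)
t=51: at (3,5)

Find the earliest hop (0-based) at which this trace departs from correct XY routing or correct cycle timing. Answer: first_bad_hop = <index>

check 1→ d=(1,0) cyc+5: ok
check 2→ d=(0,1) cyc+5: ok
check 3→ d=(0,1) cyc+5: ok
check 4→ d=(0,1) cyc+5: ok
check 5→ d=(0,1) cyc+5: ok
check 6→ d=(0,1) cyc+5: ok
check 7→ d=(0,0) cyc+5: BAD: non-unit step

first_bad_hop = 7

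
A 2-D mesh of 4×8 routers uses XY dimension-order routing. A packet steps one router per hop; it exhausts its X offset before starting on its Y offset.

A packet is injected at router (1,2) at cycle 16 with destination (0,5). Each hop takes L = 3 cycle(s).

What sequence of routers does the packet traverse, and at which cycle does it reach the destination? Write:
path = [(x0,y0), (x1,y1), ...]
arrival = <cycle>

path = [(1,2), (0,2), (0,3), (0,4), (0,5)]
arrival = 28

#0 — 1,2 | c16
#1 — 0,2 | c19 | W
#2 — 0,3 | c22 | N
#3 — 0,4 | c25 | N
#4 — 0,5 | c28 | N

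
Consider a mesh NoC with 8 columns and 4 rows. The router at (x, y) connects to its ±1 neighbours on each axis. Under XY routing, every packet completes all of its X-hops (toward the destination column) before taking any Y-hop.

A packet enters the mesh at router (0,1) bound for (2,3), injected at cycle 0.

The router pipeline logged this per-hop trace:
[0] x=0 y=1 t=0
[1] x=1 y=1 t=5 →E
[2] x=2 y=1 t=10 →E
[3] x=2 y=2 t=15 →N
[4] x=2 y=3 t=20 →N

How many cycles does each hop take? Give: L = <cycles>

L = 5

From hop 0 (0) to hop 1 (5): +5 cycles.
Each hop adds L, hence L = 5.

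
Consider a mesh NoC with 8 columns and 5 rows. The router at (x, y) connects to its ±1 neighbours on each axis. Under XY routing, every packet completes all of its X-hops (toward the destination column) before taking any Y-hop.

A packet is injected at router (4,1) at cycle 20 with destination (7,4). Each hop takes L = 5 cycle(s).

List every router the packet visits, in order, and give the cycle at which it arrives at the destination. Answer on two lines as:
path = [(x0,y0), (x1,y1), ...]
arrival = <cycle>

path = [(4,1), (5,1), (6,1), (7,1), (7,2), (7,3), (7,4)]
arrival = 50

#0 — 4,1 | c20
#1 — 5,1 | c25 | E
#2 — 6,1 | c30 | E
#3 — 7,1 | c35 | E
#4 — 7,2 | c40 | N
#5 — 7,3 | c45 | N
#6 — 7,4 | c50 | N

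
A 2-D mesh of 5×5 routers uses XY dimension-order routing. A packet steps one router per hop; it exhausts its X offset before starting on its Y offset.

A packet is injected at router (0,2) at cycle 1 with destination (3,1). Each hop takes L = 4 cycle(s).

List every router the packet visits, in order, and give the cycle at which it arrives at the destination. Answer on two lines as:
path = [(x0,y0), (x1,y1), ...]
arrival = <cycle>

path = [(0,2), (1,2), (2,2), (3,2), (3,1)]
arrival = 17

  0. router=(0,2) cycle=1 (inject)
  1. router=(1,2) cycle=5 dir=E
  2. router=(2,2) cycle=9 dir=E
  3. router=(3,2) cycle=13 dir=E
  4. router=(3,1) cycle=17 dir=S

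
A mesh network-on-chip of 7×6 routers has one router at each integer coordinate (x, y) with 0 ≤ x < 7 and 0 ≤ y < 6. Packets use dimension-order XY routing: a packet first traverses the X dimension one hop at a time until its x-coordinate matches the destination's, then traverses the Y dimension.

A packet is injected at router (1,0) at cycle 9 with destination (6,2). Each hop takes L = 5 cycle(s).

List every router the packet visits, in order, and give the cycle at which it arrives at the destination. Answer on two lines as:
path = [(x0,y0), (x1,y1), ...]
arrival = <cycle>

[0] x=1 y=0 t=9
[1] x=2 y=0 t=14 →E
[2] x=3 y=0 t=19 →E
[3] x=4 y=0 t=24 →E
[4] x=5 y=0 t=29 →E
[5] x=6 y=0 t=34 →E
[6] x=6 y=1 t=39 →N
[7] x=6 y=2 t=44 →N

path = [(1,0), (2,0), (3,0), (4,0), (5,0), (6,0), (6,1), (6,2)]
arrival = 44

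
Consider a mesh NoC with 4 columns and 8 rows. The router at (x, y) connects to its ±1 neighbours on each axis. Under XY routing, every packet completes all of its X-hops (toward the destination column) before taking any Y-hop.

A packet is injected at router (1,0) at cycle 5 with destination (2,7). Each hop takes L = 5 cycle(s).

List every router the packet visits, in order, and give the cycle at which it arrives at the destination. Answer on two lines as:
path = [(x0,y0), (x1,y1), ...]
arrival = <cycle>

t=5: at (1,0)
t=10: at (2,0) after E
t=15: at (2,1) after N
t=20: at (2,2) after N
t=25: at (2,3) after N
t=30: at (2,4) after N
t=35: at (2,5) after N
t=40: at (2,6) after N
t=45: at (2,7) after N

path = [(1,0), (2,0), (2,1), (2,2), (2,3), (2,4), (2,5), (2,6), (2,7)]
arrival = 45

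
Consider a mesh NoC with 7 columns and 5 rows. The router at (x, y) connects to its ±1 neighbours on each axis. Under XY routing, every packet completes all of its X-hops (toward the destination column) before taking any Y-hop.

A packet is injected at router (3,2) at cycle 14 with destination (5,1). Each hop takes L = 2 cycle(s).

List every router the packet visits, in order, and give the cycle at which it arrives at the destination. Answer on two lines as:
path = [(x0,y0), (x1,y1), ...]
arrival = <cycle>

path = [(3,2), (4,2), (5,2), (5,1)]
arrival = 20

t=14: at (3,2)
t=16: at (4,2) after E
t=18: at (5,2) after E
t=20: at (5,1) after S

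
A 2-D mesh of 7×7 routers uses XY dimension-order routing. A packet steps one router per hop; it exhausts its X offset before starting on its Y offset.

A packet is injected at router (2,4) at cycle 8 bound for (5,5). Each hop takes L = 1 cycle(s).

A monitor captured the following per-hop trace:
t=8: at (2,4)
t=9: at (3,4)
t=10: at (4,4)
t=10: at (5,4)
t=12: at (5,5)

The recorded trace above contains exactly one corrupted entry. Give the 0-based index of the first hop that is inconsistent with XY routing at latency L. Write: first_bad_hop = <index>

first_bad_hop = 3

check 1→ d=(1,0) cyc+1: ok
check 2→ d=(1,0) cyc+1: ok
check 3→ d=(1,0) cyc+0: BAD: Δcyc=0≠L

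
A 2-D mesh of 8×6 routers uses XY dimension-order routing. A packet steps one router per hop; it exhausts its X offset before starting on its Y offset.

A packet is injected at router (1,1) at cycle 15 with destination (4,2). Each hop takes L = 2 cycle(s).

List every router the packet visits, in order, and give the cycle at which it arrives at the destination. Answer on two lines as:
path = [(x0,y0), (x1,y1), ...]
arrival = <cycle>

src (1,1)  cyc=15
E→(2,1)  cyc=17
E→(3,1)  cyc=19
E→(4,1)  cyc=21
N→(4,2)  cyc=23

path = [(1,1), (2,1), (3,1), (4,1), (4,2)]
arrival = 23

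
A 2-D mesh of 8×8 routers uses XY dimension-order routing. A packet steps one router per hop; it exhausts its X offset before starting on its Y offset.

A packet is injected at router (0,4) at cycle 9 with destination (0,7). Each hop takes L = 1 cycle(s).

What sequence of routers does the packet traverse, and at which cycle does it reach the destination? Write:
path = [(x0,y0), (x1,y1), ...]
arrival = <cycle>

path = [(0,4), (0,5), (0,6), (0,7)]
arrival = 12

hop 0: (0,4) @ cyc 9
hop 1: (0,5) @ cyc 10  [N]
hop 2: (0,6) @ cyc 11  [N]
hop 3: (0,7) @ cyc 12  [N]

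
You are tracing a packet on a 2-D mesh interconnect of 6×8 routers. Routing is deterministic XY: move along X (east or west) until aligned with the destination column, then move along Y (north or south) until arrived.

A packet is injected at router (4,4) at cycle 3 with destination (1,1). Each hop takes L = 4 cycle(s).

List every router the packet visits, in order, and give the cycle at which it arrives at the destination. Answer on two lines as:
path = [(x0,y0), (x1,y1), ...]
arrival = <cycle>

path = [(4,4), (3,4), (2,4), (1,4), (1,3), (1,2), (1,1)]
arrival = 27

t=3: at (4,4)
t=7: at (3,4) after W
t=11: at (2,4) after W
t=15: at (1,4) after W
t=19: at (1,3) after S
t=23: at (1,2) after S
t=27: at (1,1) after S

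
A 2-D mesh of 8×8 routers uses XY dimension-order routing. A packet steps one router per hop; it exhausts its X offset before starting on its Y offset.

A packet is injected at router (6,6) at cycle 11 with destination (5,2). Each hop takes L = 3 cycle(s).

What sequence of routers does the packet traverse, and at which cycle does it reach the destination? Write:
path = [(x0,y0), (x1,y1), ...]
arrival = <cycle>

path = [(6,6), (5,6), (5,5), (5,4), (5,3), (5,2)]
arrival = 26

[0] x=6 y=6 t=11
[1] x=5 y=6 t=14 →W
[2] x=5 y=5 t=17 →S
[3] x=5 y=4 t=20 →S
[4] x=5 y=3 t=23 →S
[5] x=5 y=2 t=26 →S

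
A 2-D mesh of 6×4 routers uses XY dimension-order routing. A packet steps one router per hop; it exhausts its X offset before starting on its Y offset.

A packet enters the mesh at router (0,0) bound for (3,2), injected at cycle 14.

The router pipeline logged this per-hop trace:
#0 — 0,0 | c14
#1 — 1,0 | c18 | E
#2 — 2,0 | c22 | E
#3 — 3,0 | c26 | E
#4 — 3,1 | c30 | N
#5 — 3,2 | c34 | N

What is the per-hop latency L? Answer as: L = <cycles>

Δcyc across hop 0→1: 18 − 14 = 4.
One hop costs L cycles, so L = 4.

L = 4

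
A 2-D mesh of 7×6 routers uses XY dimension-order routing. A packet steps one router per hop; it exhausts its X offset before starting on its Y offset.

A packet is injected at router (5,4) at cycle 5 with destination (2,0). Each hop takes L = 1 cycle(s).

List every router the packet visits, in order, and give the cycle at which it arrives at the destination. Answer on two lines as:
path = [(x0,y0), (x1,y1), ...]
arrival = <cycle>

path = [(5,4), (4,4), (3,4), (2,4), (2,3), (2,2), (2,1), (2,0)]
arrival = 12

#0 — 5,4 | c5
#1 — 4,4 | c6 | W
#2 — 3,4 | c7 | W
#3 — 2,4 | c8 | W
#4 — 2,3 | c9 | S
#5 — 2,2 | c10 | S
#6 — 2,1 | c11 | S
#7 — 2,0 | c12 | S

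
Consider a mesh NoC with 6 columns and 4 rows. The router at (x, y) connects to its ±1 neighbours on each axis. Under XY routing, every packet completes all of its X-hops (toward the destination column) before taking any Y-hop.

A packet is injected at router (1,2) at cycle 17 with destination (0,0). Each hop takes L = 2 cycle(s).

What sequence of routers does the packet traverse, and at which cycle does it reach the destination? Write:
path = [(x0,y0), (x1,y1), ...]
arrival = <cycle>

src (1,2)  cyc=17
W→(0,2)  cyc=19
S→(0,1)  cyc=21
S→(0,0)  cyc=23

path = [(1,2), (0,2), (0,1), (0,0)]
arrival = 23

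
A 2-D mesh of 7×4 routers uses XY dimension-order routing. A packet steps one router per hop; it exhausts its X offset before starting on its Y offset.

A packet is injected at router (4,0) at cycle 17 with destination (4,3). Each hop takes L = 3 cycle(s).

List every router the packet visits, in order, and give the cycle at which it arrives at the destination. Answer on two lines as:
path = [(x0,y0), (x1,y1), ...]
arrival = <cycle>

#0 — 4,0 | c17
#1 — 4,1 | c20 | N
#2 — 4,2 | c23 | N
#3 — 4,3 | c26 | N

path = [(4,0), (4,1), (4,2), (4,3)]
arrival = 26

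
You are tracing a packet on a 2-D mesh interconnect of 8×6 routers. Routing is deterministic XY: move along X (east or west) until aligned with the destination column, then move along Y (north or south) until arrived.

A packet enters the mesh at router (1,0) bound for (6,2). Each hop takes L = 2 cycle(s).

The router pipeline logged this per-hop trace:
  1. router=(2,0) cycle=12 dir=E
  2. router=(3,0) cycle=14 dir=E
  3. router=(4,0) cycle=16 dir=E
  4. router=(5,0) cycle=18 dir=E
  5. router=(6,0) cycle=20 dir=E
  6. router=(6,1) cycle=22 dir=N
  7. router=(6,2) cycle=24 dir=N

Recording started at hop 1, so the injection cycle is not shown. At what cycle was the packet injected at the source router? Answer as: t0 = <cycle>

The first recorded entry is hop 1 at cycle 12.
So t0 = 12 − 1·2 = 10.

t0 = 10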